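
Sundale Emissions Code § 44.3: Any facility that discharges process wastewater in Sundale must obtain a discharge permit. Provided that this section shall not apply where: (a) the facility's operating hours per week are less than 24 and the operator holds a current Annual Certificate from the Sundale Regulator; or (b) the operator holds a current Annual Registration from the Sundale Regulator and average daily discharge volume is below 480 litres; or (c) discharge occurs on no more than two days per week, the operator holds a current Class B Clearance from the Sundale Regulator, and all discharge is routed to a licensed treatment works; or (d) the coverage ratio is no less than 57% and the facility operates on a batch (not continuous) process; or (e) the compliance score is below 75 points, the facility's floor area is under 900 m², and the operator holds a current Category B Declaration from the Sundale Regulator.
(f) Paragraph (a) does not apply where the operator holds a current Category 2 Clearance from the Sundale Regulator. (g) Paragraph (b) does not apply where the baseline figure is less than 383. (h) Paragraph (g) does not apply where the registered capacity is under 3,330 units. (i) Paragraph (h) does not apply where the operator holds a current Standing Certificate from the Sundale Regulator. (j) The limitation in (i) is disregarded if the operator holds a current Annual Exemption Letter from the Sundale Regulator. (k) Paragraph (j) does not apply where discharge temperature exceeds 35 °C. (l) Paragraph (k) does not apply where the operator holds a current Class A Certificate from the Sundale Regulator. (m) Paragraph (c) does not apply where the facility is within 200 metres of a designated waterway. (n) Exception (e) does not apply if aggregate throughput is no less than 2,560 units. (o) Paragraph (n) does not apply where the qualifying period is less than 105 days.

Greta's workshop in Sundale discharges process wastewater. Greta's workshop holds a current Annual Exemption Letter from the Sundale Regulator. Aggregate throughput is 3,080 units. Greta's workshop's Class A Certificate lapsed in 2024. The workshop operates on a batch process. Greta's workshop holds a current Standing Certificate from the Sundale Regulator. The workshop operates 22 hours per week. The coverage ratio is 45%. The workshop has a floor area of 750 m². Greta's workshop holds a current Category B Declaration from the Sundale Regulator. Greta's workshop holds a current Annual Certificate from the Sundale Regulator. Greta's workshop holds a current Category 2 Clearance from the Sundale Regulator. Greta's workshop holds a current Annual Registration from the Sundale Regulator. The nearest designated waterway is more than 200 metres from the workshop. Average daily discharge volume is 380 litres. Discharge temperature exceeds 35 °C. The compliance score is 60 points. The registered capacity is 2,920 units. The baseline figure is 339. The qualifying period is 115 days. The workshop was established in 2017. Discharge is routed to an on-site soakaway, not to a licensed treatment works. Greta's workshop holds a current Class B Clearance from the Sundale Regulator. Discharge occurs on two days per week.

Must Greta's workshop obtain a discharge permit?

Exception (a): the facility's operating hours per week are 22, less than the 24 limit; a current Annual Certificate is held — every condition holds. But: (f) operates against (a): a current Category 2 Clearance is held. (a) is therefore removed.
Exception (b): a current Annual Registration is held; average daily discharge volume is 380 litres, below the 480 litres limit — every condition holds. However, paragraphs (g)–(l) must be considered: (g) operates against (b): the baseline figure is 339, less than the 383 limit. (h) would limit (g) — the registered capacity is 2,920 units, under the 3,330 units limit — but (i) sets (h) aside: (i) operates — a current Standing Certificate is held. (j) applies (a current Annual Exemption Letter is held), but is displaced by (k): (k) operates against (j): discharge temperature exceeds 35 °C. (l), which would lift (k), is inapplicable — no current Class A Certificate is held. Exception (b) does not apply.
Exception (c) fails — discharge is not routed to a licensed treatment works.
Exception (d) fails — the coverage ratio is 45%, short of 57%.
Exception (e): the compliance score is 60 points, below the 75 points limit; the facility's floor area is 750 m², under the 900 m² limit; a current Category B Declaration is held — every condition holds. But applying paragraphs (n)–(o): (n) operates against (e): aggregate throughput is 3,080 units, meeting the 2,560 units threshold. (o), which would lift (n), is inapplicable — the qualifying period is 115 days, not less than 105 days. So (e) is unavailable.
No exception is made out. Greta's workshop falls within the general rule.

Yes — Greta's workshop must obtain a discharge permit.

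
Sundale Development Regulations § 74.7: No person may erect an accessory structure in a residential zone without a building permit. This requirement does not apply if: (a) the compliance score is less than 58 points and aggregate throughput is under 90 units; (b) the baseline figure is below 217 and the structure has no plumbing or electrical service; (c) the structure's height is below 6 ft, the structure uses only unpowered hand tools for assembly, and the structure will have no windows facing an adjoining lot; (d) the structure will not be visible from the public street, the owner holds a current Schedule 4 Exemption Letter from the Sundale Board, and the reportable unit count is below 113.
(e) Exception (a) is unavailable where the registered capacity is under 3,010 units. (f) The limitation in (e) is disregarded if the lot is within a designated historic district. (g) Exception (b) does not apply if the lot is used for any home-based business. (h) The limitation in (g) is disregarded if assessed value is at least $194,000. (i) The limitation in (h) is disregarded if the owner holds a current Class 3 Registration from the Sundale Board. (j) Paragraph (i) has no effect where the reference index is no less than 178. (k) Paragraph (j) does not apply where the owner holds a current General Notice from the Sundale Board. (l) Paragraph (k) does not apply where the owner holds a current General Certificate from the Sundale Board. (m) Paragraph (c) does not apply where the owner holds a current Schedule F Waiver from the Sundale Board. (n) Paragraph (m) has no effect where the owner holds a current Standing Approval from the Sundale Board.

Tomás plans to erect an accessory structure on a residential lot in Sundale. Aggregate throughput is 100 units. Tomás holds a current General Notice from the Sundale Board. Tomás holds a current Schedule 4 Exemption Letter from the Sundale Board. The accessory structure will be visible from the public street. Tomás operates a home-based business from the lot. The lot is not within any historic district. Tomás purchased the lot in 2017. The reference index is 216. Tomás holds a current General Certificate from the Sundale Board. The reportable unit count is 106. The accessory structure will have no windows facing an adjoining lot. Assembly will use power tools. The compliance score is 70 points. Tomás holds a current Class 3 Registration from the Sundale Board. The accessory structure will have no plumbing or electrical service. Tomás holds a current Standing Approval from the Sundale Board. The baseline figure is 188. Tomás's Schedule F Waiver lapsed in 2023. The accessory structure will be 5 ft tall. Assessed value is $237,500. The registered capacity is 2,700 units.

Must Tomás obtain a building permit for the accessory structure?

Exception (a) does not apply: the compliance score is 70 points, not less than 58 points.
Exception (b): the baseline figure is 188, below the 217 limit; there is no plumbing or electrical service — every condition holds. Applying paragraphs (g)–(l): (g) is triggered (a home-based business operates on the lot), but is overridden by (h): (h) operates against (g): assessed value is $237,500, meeting the $194,000 threshold. (i) would limit (h) — a current Class 3 Registration is held — but (j) sets (i) aside: (j) is engaged — the reference index is 216, meeting the 178 threshold. (k) applies (a current General Notice is held), but is overridden by (l): (l) operates against (k): a current General Certificate is held. So (b) applies.
Exception (c) does not apply: assembly uses power tools.
Exception (d) fails — the structure will be visible from the street.

No — exception (b) applies; Tomás does not need a building permit.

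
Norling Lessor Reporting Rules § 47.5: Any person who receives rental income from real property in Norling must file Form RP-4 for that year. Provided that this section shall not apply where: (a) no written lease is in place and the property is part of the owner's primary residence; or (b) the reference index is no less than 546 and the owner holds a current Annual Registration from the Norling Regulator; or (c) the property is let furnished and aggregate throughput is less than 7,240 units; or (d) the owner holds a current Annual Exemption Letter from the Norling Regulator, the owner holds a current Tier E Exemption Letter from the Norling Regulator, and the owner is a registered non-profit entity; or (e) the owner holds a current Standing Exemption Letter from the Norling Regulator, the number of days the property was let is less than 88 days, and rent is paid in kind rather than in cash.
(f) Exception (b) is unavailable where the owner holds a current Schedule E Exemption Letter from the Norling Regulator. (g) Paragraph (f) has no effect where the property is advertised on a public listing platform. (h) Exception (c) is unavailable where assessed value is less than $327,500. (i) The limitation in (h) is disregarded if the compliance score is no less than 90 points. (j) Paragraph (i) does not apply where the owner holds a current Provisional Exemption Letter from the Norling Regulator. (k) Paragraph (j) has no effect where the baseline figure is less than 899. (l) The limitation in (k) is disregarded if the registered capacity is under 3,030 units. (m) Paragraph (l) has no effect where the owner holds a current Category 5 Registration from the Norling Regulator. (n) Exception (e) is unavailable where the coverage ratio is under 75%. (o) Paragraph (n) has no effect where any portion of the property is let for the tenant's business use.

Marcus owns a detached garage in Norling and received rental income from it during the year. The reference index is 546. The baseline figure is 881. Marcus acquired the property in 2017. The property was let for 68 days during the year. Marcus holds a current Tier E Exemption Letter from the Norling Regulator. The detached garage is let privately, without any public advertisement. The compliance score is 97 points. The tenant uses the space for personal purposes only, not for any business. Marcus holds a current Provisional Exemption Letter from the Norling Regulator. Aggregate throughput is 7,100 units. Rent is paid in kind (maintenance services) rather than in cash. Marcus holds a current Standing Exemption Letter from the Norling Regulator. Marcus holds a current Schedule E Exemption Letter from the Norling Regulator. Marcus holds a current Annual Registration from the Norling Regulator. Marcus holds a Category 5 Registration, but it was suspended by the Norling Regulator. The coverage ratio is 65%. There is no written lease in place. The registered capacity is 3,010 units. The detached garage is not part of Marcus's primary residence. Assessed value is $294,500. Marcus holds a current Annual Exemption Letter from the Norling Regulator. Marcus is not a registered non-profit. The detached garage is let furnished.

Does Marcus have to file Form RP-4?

Exception (a) fails — the detached garage is not part of the primary residence.
Exception (b)'s conditions are all satisfied: the reference index is 546, meeting the 546 threshold; a current Annual Registration is held. Turning to paragraphs (f)–(g): (f) is engaged — a current Schedule E Exemption Letter is held. (g) is not engaged (the property is let privately without advertisement), so (f) stands. So (b) is unavailable.
Exception (c): the property is let furnished; aggregate throughput is 7,100 units, less than the 7,240 units limit — every condition holds. Turning to paragraphs (h)–(m): (h) applies — assessed value is $294,500, less than the $327,500 limit. (i) is engaged (the compliance score is 97 points, meeting the 90 points threshold), but is itself disapplied by (j): (j) applies — a current Provisional Exemption Letter is held. (k) would limit (j) — the baseline figure is 881, less than the 899 limit — but (l) sets (k) aside: (l) operates against (k): the registered capacity is 3,010 units, under the 3,030 units limit. (m) is not engaged (there is no Category 5 Registration in force), so (l) stands. Exception (c) does not apply.
Exception (d) requires that the owner is a registered non-profit entity; but Marcus is not a registered non-profit, so (d) is unavailable.
All of (e)'s requirements are met (a current Standing Exemption Letter is held; the number of days the property was let is 68 days, less than the 88 days limit; rent is paid in kind). But: (n) operates — the coverage ratio is 65%, under the 75% limit. (o), which would lift (n), is not triggered — the space is used for personal purposes only. (e) is therefore removed.
No exception is made out. Marcus falls within the general rule.

Yes — Marcus must file Form RP-4.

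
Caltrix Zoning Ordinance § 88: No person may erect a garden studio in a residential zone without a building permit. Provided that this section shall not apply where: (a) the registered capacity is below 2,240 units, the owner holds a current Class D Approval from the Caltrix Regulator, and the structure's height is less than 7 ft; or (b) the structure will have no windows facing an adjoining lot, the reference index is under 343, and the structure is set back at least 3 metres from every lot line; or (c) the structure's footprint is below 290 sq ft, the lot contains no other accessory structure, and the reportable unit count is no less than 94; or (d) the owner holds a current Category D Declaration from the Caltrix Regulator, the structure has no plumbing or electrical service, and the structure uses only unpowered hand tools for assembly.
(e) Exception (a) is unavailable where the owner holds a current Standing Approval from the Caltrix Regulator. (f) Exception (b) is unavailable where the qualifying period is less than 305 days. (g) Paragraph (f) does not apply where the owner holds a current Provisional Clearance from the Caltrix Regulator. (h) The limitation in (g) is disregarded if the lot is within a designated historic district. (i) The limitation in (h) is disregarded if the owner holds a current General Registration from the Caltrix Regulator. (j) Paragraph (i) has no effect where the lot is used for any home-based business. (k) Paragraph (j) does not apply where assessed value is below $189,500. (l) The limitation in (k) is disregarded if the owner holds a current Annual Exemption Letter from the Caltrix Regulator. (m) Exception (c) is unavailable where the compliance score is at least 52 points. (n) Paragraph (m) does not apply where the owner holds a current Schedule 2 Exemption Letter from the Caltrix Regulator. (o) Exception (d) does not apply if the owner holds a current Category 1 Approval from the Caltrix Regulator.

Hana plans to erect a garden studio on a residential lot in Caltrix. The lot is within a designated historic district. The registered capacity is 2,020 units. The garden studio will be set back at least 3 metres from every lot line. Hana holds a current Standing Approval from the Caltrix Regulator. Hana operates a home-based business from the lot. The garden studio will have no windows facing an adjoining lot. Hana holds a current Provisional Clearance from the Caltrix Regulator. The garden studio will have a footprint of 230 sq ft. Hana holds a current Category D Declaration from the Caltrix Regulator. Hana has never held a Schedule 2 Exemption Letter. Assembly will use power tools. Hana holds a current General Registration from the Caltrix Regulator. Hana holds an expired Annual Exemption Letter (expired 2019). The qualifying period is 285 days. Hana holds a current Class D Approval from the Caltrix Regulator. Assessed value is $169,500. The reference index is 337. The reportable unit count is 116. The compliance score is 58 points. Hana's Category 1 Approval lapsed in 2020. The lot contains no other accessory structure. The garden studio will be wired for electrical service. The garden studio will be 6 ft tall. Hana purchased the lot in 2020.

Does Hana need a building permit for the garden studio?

Exception (a): the registered capacity is 2,020 units, below the 2,240 units limit; a current Class D Approval is held; the structure's height is 6 ft, less than the 7 ft limit — every condition holds. But: (e) operates against (a): a current Standing Approval is held. Exception (a) does not apply.
Exception (b) is satisfied on its face — no windows face an adjoining lot; the reference index is 337, under the 343 limit; the setback is at least 3 m on every side. As to paragraphs (f)–(l): (f) operates (the qualifying period is 285 days, less than the 305 days limit), but yields to (g): (g) operates — a current Provisional Clearance is held. (h) is triggered (the lot is in a historic district), but yields to (i): (i) operates against (h): a current General Registration is held. (j) would limit (i) — a home-based business operates on the lot — but (k) sets (j) aside: (k) operates against (j): assessed value is $169,500, below the $189,500 limit. (l), which would lift (k), is inapplicable — the Annual Exemption Letter is not current. Exception (b) stands.
Exception (c): the structure's footprint is 230 sq ft, below the 290 sq ft limit; the lot has no other accessory structure; the reportable unit count is 116, meeting the 94 threshold — every condition holds. Turning to paragraphs (m)–(n): (m) applies — the compliance score is 58 points, meeting the 52 points threshold. (n) is inapplicable (no current Schedule 2 Exemption Letter is held), so (m) stands. So (c) is unavailable.
Exception (d) requires that the structure has no plumbing or electrical service; but electrical service is planned, so (d) is unavailable.

No — exception (b) applies; Hana does not need a building permit.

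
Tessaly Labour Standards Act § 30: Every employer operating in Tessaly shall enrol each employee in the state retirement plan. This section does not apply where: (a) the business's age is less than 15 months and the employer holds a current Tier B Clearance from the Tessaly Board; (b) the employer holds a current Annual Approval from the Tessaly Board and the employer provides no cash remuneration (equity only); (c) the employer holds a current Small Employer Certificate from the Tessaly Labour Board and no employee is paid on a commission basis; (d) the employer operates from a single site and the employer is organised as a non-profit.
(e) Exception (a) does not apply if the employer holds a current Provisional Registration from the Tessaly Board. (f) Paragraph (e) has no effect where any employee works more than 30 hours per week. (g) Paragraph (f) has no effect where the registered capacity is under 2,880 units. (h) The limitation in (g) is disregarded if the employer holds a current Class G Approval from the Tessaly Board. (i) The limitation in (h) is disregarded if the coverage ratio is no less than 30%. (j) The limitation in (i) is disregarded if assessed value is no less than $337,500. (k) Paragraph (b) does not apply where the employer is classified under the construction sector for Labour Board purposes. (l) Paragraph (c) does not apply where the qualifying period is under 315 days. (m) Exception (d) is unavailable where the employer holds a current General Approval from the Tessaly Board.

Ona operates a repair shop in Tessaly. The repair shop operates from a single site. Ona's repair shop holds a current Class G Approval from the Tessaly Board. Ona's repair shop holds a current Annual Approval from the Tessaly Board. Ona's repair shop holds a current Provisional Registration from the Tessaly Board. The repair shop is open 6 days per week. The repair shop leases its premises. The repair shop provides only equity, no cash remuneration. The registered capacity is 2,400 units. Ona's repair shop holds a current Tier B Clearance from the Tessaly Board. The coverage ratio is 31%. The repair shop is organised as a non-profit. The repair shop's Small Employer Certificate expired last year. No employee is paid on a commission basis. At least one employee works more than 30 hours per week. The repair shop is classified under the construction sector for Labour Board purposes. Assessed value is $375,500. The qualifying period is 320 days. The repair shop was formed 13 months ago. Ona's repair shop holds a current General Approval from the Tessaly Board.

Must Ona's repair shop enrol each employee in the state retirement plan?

No — exception (a) applies; Ona's repair shop is not required to enrol each employee in the state retirement plan.

Exception (a)'s conditions are all satisfied: the business's age is 13 months, less than the 15 months limit; a current Tier B Clearance is held. As to paragraphs (e)–(j): (e) applies (a current Provisional Registration is held), but is set aside by (f): (f) operates against (e): at least one employee exceeds 30 hours/week. (g) operates (the registered capacity is 2,400 units, under the 2,880 units limit), but is displaced by (h): (h) applies — a current Class G Approval is held. (i) is triggered (the coverage ratio is 31%, meeting the 30% threshold), but is overridden by (j): (j) applies — assessed value is $375,500, meeting the $337,500 threshold. (a) remains available.
Exception (b)'s conditions are all satisfied: a current Annual Approval is held; remuneration is equity-only. But applying paragraph (k): (k) is triggered — the repair shop is classified under the construction sector. (b) is therefore removed.
Exception (c) does not apply: the Small Employer Certificate has expired.
Exception (d): the employer operates from a single site; the employer is a non-profit — every condition holds. But applying paragraph (m): (m) applies — a current General Approval is held. Exception (d) does not apply.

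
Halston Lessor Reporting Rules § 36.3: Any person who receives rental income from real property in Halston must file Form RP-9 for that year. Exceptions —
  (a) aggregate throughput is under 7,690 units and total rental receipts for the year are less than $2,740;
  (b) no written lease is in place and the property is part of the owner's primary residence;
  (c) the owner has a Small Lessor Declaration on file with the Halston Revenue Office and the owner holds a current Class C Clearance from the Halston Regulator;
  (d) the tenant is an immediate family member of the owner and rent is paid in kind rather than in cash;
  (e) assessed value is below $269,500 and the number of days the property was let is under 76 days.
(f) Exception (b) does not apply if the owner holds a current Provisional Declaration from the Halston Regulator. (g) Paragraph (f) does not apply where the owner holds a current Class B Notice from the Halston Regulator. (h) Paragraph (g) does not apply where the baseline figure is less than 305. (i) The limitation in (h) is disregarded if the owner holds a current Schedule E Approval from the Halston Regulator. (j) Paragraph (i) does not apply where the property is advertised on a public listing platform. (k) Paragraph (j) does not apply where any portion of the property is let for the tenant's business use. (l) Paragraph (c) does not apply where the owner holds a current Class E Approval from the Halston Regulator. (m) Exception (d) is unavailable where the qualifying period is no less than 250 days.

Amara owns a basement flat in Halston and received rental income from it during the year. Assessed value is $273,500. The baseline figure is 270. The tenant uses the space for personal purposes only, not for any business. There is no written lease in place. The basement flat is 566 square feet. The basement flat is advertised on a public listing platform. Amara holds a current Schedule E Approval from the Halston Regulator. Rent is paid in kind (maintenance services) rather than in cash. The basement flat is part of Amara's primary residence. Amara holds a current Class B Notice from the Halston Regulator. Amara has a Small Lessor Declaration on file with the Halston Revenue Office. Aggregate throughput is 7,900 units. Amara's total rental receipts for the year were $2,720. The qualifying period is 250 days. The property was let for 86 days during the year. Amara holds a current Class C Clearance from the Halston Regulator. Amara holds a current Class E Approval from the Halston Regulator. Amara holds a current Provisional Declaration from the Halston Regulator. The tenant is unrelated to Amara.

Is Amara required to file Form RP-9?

Exception (a) requires that aggregate throughput is under 7,690 units; but aggregate throughput is 7,900 units, not under 7,690 units, so (a) is unavailable.
Exception (b) is satisfied on its face — there is no written lease; the basement flat is part of the primary residence. However, paragraphs (f)–(k) must be considered: (f) operates against (b): a current Provisional Declaration is held. (g) applies (a current Class B Notice is held), but is overridden by (h): (h) operates against (g): the baseline figure is 270, less than the 305 limit. (i) would limit (h) — a current Schedule E Approval is held — but (j) sets (i) aside: (j) operates against (i): the property is publicly advertised. (k), which would lift (j), is not engaged — the space is used for personal purposes only. So (b) is unavailable.
Exception (c): a Small Lessor Declaration is on file; a current Class C Clearance is held — every condition holds. Turning to paragraph (l): (l) applies — a current Class E Approval is held. Exception (c) does not apply.
Exception (d) fails — the tenant is unrelated to the owner.
Exception (e) does not apply: assessed value is $273,500, not below $269,500.
No exception is made out. Amara falls within the general rule.

Yes — Amara must file Form RP-9.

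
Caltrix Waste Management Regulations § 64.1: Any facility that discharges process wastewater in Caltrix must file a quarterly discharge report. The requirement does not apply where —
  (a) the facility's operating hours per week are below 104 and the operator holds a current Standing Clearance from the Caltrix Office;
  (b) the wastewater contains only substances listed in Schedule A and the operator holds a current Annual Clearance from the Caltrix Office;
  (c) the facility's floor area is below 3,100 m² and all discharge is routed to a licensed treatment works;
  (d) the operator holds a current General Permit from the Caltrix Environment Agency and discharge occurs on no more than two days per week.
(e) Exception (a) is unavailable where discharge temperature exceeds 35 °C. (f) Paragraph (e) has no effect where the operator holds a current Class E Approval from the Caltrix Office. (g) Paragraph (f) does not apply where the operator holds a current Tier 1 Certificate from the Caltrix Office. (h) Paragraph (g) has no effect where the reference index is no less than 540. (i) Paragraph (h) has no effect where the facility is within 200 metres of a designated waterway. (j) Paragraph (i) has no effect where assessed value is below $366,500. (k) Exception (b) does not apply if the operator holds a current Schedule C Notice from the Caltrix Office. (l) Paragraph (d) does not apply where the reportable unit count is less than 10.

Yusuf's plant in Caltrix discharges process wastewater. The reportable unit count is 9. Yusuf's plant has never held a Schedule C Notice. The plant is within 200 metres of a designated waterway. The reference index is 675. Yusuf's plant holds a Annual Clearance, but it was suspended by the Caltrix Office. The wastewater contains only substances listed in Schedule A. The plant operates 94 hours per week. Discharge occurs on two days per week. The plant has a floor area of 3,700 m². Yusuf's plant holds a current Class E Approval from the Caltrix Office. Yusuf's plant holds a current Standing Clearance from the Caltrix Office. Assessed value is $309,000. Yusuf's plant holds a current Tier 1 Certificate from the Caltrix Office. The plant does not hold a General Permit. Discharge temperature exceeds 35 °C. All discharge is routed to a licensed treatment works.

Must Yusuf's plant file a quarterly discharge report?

Exception (a) is satisfied on its face — the facility's operating hours per week are 94, below the 104 limit; a current Standing Clearance is held. Considering the limiting provisions: (e) is engaged (discharge temperature exceeds 35 °C), but is set aside by (f): (f) is triggered — a current Class E Approval is held. (g) operates (a current Tier 1 Certificate is held), but is itself disapplied by (h): (h) applies — the reference index is 675, meeting the 540 threshold. (i) would limit (h) — the plant is within 200 m of a designated waterway — but (j) sets (i) aside: (j) is engaged — assessed value is $309,000, below the $366,500 limit. Exception (a) stands.
Exception (b) does not apply: there is no Annual Clearance in force.
Exception (c) requires that the facility's floor area is below 3,100 m²; but the facility's floor area is 3,700 m², not below 3,100 m², so (c) is unavailable.
Exception (d) requires that the operator holds a current General Permit from the Caltrix Environment Agency; but no General Permit is held, so (d) is unavailable.

No — exception (a) applies; Yusuf's plant is not required to file a quarterly discharge report.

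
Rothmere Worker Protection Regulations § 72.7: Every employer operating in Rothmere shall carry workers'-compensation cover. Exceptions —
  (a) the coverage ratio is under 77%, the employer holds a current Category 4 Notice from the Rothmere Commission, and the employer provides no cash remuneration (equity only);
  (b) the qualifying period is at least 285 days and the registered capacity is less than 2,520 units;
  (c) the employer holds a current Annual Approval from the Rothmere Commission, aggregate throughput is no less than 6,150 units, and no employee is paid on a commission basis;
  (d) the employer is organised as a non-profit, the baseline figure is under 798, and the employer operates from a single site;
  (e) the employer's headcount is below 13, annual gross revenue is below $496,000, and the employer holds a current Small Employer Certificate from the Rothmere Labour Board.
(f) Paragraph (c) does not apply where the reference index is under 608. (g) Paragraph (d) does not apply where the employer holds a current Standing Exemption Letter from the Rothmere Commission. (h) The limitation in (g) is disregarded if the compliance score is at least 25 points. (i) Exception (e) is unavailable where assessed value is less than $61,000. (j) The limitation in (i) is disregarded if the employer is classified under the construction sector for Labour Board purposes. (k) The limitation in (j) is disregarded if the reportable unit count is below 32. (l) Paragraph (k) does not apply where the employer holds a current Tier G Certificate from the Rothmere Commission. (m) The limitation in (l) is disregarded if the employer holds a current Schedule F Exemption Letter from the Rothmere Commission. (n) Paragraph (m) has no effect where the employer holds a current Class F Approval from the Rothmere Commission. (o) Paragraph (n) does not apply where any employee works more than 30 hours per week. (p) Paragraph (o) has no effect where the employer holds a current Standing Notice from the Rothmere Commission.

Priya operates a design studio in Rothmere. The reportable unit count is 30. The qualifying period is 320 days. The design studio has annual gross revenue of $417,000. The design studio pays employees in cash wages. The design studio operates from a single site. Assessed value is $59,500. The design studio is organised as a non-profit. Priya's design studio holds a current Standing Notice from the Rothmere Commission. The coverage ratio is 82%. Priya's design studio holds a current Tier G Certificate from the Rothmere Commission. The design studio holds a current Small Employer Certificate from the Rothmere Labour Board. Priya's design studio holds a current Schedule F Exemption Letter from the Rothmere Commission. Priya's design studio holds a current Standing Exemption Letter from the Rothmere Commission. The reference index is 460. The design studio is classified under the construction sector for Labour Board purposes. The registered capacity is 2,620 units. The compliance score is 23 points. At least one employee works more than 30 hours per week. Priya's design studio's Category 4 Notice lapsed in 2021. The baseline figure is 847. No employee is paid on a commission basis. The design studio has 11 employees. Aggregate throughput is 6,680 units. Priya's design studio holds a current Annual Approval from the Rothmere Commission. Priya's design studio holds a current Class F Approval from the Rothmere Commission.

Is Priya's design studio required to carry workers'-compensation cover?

No — exception (e) applies; Priya's design studio is not required to carry workers'-compensation cover.

Exception (a) does not apply: the coverage ratio is 82%, not under 77%.
Exception (b) fails — the registered capacity is 2,620 units, not less than 2,520 units.
Exception (c): a current Annual Approval is held; aggregate throughput is 6,680 units, meeting the 6,150 units threshold; no employee is paid on commission — every condition holds. Turning to paragraph (f): (f) applies — the reference index is 460, under the 608 limit. Exception (c) does not apply.
Exception (d) requires that the baseline figure is under 798; but the baseline figure is 847, not under 798, so (d) is unavailable.
Exception (e) is satisfied on its face — the employer's headcount is 11, below the 13 limit; annual gross revenue is $417,000, below the $496,000 limit; a current Small Employer Certificate is held. Applying paragraphs (i)–(p): (i) would limit (e) — assessed value is $59,500, less than the $61,000 limit — but (j) sets (i) aside: (j) is triggered — the design studio is classified under the construction sector. (k) is triggered (the reportable unit count is 30, below the 32 limit), but is set aside by (l): (l) operates against (k): a current Tier G Certificate is held. (m) is engaged (a current Schedule F Exemption Letter is held), but is displaced by (n): (n) is engaged — a current Class F Approval is held. (o) would limit (n) — at least one employee exceeds 30 hours/week — but (p) sets (o) aside: (p) operates against (o): a current Standing Notice is held. Exception (e) stands.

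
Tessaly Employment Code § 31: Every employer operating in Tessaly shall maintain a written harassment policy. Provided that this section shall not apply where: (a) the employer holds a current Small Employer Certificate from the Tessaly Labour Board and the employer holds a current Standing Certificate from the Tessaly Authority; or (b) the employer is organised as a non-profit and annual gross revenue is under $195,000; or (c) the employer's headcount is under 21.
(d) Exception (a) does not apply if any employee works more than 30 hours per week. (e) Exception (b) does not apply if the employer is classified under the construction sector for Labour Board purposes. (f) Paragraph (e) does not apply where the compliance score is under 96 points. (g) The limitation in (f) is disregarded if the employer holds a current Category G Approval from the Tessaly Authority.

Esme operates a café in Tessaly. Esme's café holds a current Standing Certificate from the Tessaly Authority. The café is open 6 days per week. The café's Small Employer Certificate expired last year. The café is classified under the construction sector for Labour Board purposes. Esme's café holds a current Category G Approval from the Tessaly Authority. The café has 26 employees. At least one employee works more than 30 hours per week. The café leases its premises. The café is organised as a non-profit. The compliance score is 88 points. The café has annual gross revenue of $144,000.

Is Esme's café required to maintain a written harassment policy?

Yes — Esme's café must maintain a written harassment policy.

Exception (a) fails — the Small Employer Certificate has expired.
Exception (b): the employer is a non-profit; annual gross revenue is $144,000, under the $195,000 limit — every condition holds. However, paragraphs (e)–(g) must be considered: (e) applies — the café is classified under the construction sector. (f) would limit (e) — the compliance score is 88 points, under the 96 points limit — but (g) sets (f) aside: (g) operates against (f): a current Category G Approval is held. (b) is therefore removed.
Exception (c) requires that the employer's headcount is under 21; but the employer's headcount is 26, not under 21, so (c) is unavailable.
No exception displaces § 31.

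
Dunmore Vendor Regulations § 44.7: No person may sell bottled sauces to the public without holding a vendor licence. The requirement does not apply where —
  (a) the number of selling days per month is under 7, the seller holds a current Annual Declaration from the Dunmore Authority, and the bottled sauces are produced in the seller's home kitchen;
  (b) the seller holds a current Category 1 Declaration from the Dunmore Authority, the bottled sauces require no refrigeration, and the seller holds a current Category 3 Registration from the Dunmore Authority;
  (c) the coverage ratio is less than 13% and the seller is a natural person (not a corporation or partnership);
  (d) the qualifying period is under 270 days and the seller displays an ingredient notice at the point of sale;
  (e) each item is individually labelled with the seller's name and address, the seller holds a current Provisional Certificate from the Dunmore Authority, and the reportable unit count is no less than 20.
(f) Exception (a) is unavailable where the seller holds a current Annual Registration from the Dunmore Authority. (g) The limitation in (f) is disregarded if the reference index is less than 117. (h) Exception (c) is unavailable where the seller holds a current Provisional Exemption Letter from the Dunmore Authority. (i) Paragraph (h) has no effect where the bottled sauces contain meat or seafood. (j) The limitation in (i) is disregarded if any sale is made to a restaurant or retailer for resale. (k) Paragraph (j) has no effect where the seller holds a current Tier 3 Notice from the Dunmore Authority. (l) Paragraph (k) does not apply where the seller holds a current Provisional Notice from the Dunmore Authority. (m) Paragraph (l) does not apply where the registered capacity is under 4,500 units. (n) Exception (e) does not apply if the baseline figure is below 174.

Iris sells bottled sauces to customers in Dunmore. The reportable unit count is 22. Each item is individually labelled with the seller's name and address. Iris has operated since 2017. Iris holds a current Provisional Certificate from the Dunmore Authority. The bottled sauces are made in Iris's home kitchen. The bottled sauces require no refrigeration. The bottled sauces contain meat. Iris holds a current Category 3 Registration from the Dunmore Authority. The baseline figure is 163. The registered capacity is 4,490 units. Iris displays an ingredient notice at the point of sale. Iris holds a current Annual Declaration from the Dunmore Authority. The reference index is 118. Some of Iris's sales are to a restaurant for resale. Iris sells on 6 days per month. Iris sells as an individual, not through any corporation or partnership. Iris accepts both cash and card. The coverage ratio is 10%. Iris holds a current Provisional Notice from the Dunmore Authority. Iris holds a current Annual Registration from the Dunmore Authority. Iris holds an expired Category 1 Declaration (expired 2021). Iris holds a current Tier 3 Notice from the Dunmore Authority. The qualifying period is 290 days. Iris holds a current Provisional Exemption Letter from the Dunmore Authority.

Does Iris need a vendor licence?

No — exception (c) applies; Iris is not required to hold a vendor licence.

All of (a)'s requirements are met (the number of selling days per month is 6, under the 7 limit; a current Annual Declaration is held; the bottled sauces are home-kitchen produced). But applying paragraphs (f)–(g): (f) operates against (a): a current Annual Registration is held. (g) does not operate here (the reference index is 118, not less than 117), so (f) stands. Exception (a) does not apply.
Exception (b) fails — there is no Category 1 Declaration in force.
All of (c)'s requirements are met (the coverage ratio is 10%, less than the 13% limit; the seller is a natural person). Under paragraphs (h)–(m): (h) would limit (c) — a current Provisional Exemption Letter is held — but (i) sets (h) aside: (i) operates against (h): the bottled sauces contain meat. (j) would limit (i) — some sales are to a restaurant for resale — but (k) sets (j) aside: (k) operates against (j): a current Tier 3 Notice is held. (l) would limit (k) — a current Provisional Notice is held — but (m) sets (l) aside: (m) operates against (l): the registered capacity is 4,490 units, under the 4,500 units limit. So (c) applies.
Exception (d) requires that the qualifying period is under 270 days; but the qualifying period is 290 days, not under 270 days, so (d) is unavailable.
Exception (e): items are individually labelled; a current Provisional Certificate is held; the reportable unit count is 22, meeting the 20 threshold — every condition holds. Turning to paragraph (n): (n) operates against (e): the baseline figure is 163, below the 174 limit. So (e) is unavailable.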